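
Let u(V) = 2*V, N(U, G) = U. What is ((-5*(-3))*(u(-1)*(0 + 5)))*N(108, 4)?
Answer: -16200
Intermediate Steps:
((-5*(-3))*(u(-1)*(0 + 5)))*N(108, 4) = ((-5*(-3))*((2*(-1))*(0 + 5)))*108 = (15*(-2*5))*108 = (15*(-10))*108 = -150*108 = -16200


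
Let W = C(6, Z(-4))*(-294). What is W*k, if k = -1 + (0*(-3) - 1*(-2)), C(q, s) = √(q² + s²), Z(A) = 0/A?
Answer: -1764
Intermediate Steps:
Z(A) = 0
W = -1764 (W = √(6² + 0²)*(-294) = √(36 + 0)*(-294) = √36*(-294) = 6*(-294) = -1764)
k = 1 (k = -1 + (0 + 2) = -1 + 2 = 1)
W*k = -1764*1 = -1764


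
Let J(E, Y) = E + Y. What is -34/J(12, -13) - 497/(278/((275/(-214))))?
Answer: 2159403/59492 ≈ 36.297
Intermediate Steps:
-34/J(12, -13) - 497/(278/((275/(-214)))) = -34/(12 - 13) - 497/(278/((275/(-214)))) = -34/(-1) - 497/(278/((275*(-1/214)))) = -34*(-1) - 497/(278/(-275/214)) = 34 - 497/(278*(-214/275)) = 34 - 497/(-59492/275) = 34 - 497*(-275/59492) = 34 + 136675/59492 = 2159403/59492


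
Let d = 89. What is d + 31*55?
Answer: 1794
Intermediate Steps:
d + 31*55 = 89 + 31*55 = 89 + 1705 = 1794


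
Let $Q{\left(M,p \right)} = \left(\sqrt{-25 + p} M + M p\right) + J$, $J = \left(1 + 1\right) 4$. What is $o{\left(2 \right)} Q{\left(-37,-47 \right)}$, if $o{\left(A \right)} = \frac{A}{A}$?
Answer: $1747 - 222 i \sqrt{2} \approx 1747.0 - 313.96 i$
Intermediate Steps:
$J = 8$ ($J = 2 \cdot 4 = 8$)
$o{\left(A \right)} = 1$
$Q{\left(M,p \right)} = 8 + M p + M \sqrt{-25 + p}$ ($Q{\left(M,p \right)} = \left(\sqrt{-25 + p} M + M p\right) + 8 = \left(M \sqrt{-25 + p} + M p\right) + 8 = \left(M p + M \sqrt{-25 + p}\right) + 8 = 8 + M p + M \sqrt{-25 + p}$)
$o{\left(2 \right)} Q{\left(-37,-47 \right)} = 1 \left(8 - -1739 - 37 \sqrt{-25 - 47}\right) = 1 \left(8 + 1739 - 37 \sqrt{-72}\right) = 1 \left(8 + 1739 - 37 \cdot 6 i \sqrt{2}\right) = 1 \left(8 + 1739 - 222 i \sqrt{2}\right) = 1 \left(1747 - 222 i \sqrt{2}\right) = 1747 - 222 i \sqrt{2}$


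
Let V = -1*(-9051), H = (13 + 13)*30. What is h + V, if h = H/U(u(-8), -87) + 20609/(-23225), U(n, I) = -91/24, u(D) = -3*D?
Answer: 1437878062/162575 ≈ 8844.4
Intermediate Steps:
U(n, I) = -91/24 (U(n, I) = -91*1/24 = -91/24)
H = 780 (H = 26*30 = 780)
h = -33588263/162575 (h = 780/(-91/24) + 20609/(-23225) = 780*(-24/91) + 20609*(-1/23225) = -1440/7 - 20609/23225 = -33588263/162575 ≈ -206.60)
V = 9051
h + V = -33588263/162575 + 9051 = 1437878062/162575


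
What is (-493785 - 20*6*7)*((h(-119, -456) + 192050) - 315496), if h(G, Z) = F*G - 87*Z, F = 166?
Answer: 51207537000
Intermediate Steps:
h(G, Z) = -87*Z + 166*G (h(G, Z) = 166*G - 87*Z = -87*Z + 166*G)
(-493785 - 20*6*7)*((h(-119, -456) + 192050) - 315496) = (-493785 - 20*6*7)*(((-87*(-456) + 166*(-119)) + 192050) - 315496) = (-493785 - 120*7)*(((39672 - 19754) + 192050) - 315496) = (-493785 - 840)*((19918 + 192050) - 315496) = -494625*(211968 - 315496) = -494625*(-103528) = 51207537000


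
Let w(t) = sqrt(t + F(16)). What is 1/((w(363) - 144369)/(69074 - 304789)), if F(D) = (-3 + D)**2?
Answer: 34029938835/20842407629 + 471430*sqrt(133)/20842407629 ≈ 1.6330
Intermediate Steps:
w(t) = sqrt(169 + t) (w(t) = sqrt(t + (-3 + 16)**2) = sqrt(t + 13**2) = sqrt(t + 169) = sqrt(169 + t))
1/((w(363) - 144369)/(69074 - 304789)) = 1/((sqrt(169 + 363) - 144369)/(69074 - 304789)) = 1/((sqrt(532) - 144369)/(-235715)) = 1/((2*sqrt(133) - 144369)*(-1/235715)) = 1/((-144369 + 2*sqrt(133))*(-1/235715)) = 1/(144369/235715 - 2*sqrt(133)/235715)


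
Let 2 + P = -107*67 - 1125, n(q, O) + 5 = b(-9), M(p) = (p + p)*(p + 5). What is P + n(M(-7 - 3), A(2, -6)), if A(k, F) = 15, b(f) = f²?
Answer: -8220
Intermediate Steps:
M(p) = 2*p*(5 + p) (M(p) = (2*p)*(5 + p) = 2*p*(5 + p))
n(q, O) = 76 (n(q, O) = -5 + (-9)² = -5 + 81 = 76)
P = -8296 (P = -2 + (-107*67 - 1125) = -2 + (-7169 - 1125) = -2 - 8294 = -8296)
P + n(M(-7 - 3), A(2, -6)) = -8296 + 76 = -8220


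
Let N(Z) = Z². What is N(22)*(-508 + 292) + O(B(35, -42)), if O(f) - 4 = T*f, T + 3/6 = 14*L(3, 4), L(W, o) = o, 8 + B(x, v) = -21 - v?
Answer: -207637/2 ≈ -1.0382e+5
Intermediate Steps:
B(x, v) = -29 - v (B(x, v) = -8 + (-21 - v) = -29 - v)
T = 111/2 (T = -½ + 14*4 = -½ + 56 = 111/2 ≈ 55.500)
O(f) = 4 + 111*f/2
N(22)*(-508 + 292) + O(B(35, -42)) = 22²*(-508 + 292) + (4 + 111*(-29 - 1*(-42))/2) = 484*(-216) + (4 + 111*(-29 + 42)/2) = -104544 + (4 + (111/2)*13) = -104544 + (4 + 1443/2) = -104544 + 1451/2 = -207637/2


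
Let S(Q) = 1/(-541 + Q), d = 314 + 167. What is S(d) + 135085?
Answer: 8105099/60 ≈ 1.3509e+5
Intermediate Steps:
d = 481
S(d) + 135085 = 1/(-541 + 481) + 135085 = 1/(-60) + 135085 = -1/60 + 135085 = 8105099/60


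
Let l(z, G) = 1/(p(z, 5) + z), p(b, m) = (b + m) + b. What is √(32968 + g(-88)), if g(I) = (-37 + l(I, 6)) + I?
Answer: 4*√137696314/259 ≈ 181.23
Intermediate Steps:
p(b, m) = m + 2*b
l(z, G) = 1/(5 + 3*z) (l(z, G) = 1/((5 + 2*z) + z) = 1/(5 + 3*z))
g(I) = -37 + I + 1/(5 + 3*I) (g(I) = (-37 + 1/(5 + 3*I)) + I = -37 + I + 1/(5 + 3*I))
√(32968 + g(-88)) = √(32968 + (1 + (-37 - 88)*(5 + 3*(-88)))/(5 + 3*(-88))) = √(32968 + (1 - 125*(5 - 264))/(5 - 264)) = √(32968 + (1 - 125*(-259))/(-259)) = √(32968 - (1 + 32375)/259) = √(32968 - 1/259*32376) = √(32968 - 32376/259) = √(8506336/259) = 4*√137696314/259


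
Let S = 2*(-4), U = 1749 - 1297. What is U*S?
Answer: -3616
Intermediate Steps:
U = 452
S = -8
U*S = 452*(-8) = -3616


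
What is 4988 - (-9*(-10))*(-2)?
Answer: 5168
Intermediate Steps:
4988 - (-9*(-10))*(-2) = 4988 - 90*(-2) = 4988 - 1*(-180) = 4988 + 180 = 5168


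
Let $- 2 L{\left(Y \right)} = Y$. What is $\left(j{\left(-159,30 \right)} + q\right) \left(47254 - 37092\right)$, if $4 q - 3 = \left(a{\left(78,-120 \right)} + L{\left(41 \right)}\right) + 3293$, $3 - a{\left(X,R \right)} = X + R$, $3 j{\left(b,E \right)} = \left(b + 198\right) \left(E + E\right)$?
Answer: $\frac{65448361}{4} \approx 1.6362 \cdot 10^{7}$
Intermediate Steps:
$L{\left(Y \right)} = - \frac{Y}{2}$
$j{\left(b,E \right)} = \frac{2 E \left(198 + b\right)}{3}$ ($j{\left(b,E \right)} = \frac{\left(b + 198\right) \left(E + E\right)}{3} = \frac{\left(198 + b\right) 2 E}{3} = \frac{2 E \left(198 + b\right)}{3}$)
$a{\left(X,R \right)} = 3 - R - X$ ($a{\left(X,R \right)} = 3 - \left(X + R\right) = 3 - \left(R + X\right) = 3 - R - X$)
$q = \frac{6641}{8}$ ($q = \frac{3}{4} + \frac{\left(\left(3 - -120 - 78\right) - \frac{41}{2}\right) + 3293}{4} = \frac{3}{4} + \frac{\left(\left(3 + 120 - 78\right) - \frac{41}{2}\right) + 3293}{4} = \frac{3}{4} + \frac{\left(45 - \frac{41}{2}\right) + 3293}{4} = \frac{3}{4} + \frac{\frac{49}{2} + 3293}{4} = \frac{3}{4} + \frac{1}{4} \cdot \frac{6635}{2} = \frac{3}{4} + \frac{6635}{8} = \frac{6641}{8} \approx 830.13$)
$\left(j{\left(-159,30 \right)} + q\right) \left(47254 - 37092\right) = \left(\frac{2}{3} \cdot 30 \left(198 - 159\right) + \frac{6641}{8}\right) \left(47254 - 37092\right) = \left(\frac{2}{3} \cdot 30 \cdot 39 + \frac{6641}{8}\right) 10162 = \left(780 + \frac{6641}{8}\right) 10162 = \frac{12881}{8} \cdot 10162 = \frac{65448361}{4}$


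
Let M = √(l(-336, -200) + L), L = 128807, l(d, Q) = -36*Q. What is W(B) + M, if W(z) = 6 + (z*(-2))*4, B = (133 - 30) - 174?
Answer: 574 + √136007 ≈ 942.79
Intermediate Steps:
B = -71 (B = 103 - 174 = -71)
W(z) = 6 - 8*z (W(z) = 6 - 2*z*4 = 6 - 8*z)
M = √136007 (M = √(-36*(-200) + 128807) = √(7200 + 128807) = √136007 ≈ 368.79)
W(B) + M = (6 - 8*(-71)) + √136007 = (6 + 568) + √136007 = 574 + √136007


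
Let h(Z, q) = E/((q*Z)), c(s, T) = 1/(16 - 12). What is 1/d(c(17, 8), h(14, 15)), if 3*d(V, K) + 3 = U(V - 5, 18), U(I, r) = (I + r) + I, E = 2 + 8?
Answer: 6/11 ≈ 0.54545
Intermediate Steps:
c(s, T) = ¼ (c(s, T) = 1/4 = ¼)
E = 10
U(I, r) = r + 2*I
h(Z, q) = 10/(Z*q) (h(Z, q) = 10/((q*Z)) = 10/((Z*q)) = 10*(1/(Z*q)) = 10/(Z*q))
d(V, K) = 5/3 + 2*V/3 (d(V, K) = -1 + (18 + 2*(V - 5))/3 = -1 + (18 + 2*(-5 + V))/3 = -1 + (18 + (-10 + 2*V))/3 = -1 + (8 + 2*V)/3 = -1 + (8/3 + 2*V/3) = 5/3 + 2*V/3)
1/d(c(17, 8), h(14, 15)) = 1/(5/3 + (⅔)*(¼)) = 1/(5/3 + ⅙) = 1/(11/6) = 6/11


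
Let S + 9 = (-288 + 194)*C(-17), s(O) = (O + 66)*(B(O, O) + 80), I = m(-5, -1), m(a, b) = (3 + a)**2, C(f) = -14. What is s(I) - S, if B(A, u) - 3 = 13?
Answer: 5413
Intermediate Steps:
B(A, u) = 16 (B(A, u) = 3 + 13 = 16)
I = 4 (I = (3 - 5)**2 = (-2)**2 = 4)
s(O) = 6336 + 96*O (s(O) = (O + 66)*(16 + 80) = (66 + O)*96 = 6336 + 96*O)
S = 1307 (S = -9 + (-288 + 194)*(-14) = -9 - 94*(-14) = -9 + 1316 = 1307)
s(I) - S = (6336 + 96*4) - 1*1307 = (6336 + 384) - 1307 = 6720 - 1307 = 5413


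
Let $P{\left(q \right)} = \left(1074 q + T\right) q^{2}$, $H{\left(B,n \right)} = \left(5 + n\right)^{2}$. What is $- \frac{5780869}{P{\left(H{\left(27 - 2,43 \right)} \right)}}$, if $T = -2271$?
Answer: $- \frac{5780869}{13123598745600} \approx -4.4049 \cdot 10^{-7}$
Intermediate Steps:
$P{\left(q \right)} = q^{2} \left(-2271 + 1074 q\right)$ ($P{\left(q \right)} = \left(1074 q - 2271\right) q^{2} = \left(-2271 + 1074 q\right) q^{2} = q^{2} \left(-2271 + 1074 q\right)$)
$- \frac{5780869}{P{\left(H{\left(27 - 2,43 \right)} \right)}} = - \frac{5780869}{\left(\left(5 + 43\right)^{2}\right)^{2} \left(-2271 + 1074 \left(5 + 43\right)^{2}\right)} = - \frac{5780869}{\left(48^{2}\right)^{2} \left(-2271 + 1074 \cdot 48^{2}\right)} = - \frac{5780869}{2304^{2} \left(-2271 + 1074 \cdot 2304\right)} = - \frac{5780869}{5308416 \left(-2271 + 2474496\right)} = - \frac{5780869}{5308416 \cdot 2472225} = - \frac{5780869}{13123598745600}$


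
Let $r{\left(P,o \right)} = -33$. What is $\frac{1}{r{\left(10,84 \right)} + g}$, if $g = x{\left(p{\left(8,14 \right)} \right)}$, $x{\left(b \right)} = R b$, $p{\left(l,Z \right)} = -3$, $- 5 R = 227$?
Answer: $\frac{5}{516} \approx 0.0096899$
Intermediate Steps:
$R = - \frac{227}{5}$ ($R = \left(- \frac{1}{5}\right) 227 = - \frac{227}{5} \approx -45.4$)
$x{\left(b \right)} = - \frac{227 b}{5}$
$g = \frac{681}{5}$ ($g = \left(- \frac{227}{5}\right) \left(-3\right) = \frac{681}{5} \approx 136.2$)
$\frac{1}{r{\left(10,84 \right)} + g} = \frac{1}{-33 + \frac{681}{5}} = \frac{1}{\frac{516}{5}} = \frac{5}{516}$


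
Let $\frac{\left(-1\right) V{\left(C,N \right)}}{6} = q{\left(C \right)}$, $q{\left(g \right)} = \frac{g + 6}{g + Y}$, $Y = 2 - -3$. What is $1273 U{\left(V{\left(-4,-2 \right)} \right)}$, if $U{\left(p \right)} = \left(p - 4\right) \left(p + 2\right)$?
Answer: $203680$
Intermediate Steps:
$Y = 5$ ($Y = 2 + 3 = 5$)
$q{\left(g \right)} = \frac{6 + g}{5 + g}$ ($q{\left(g \right)} = \frac{g + 6}{g + 5} = \frac{6 + g}{5 + g}$)
$V{\left(C,N \right)} = - \frac{6 \left(6 + C\right)}{5 + C}$ ($V{\left(C,N \right)} = - 6 \frac{6 + C}{5 + C} = - \frac{6 \left(6 + C\right)}{5 + C}$)
$U{\left(p \right)} = \left(-4 + p\right) \left(2 + p\right)$
$1273 U{\left(V{\left(-4,-2 \right)} \right)} = 1273 \left(-8 + \left(\frac{6 \left(-6 - -4\right)}{5 - 4}\right)^{2} - 2 \frac{6 \left(-6 - -4\right)}{5 - 4}\right) = 1273 \left(-8 + \left(\frac{6 \left(-6 + 4\right)}{1}\right)^{2} - 2 \frac{6 \left(-6 + 4\right)}{1}\right) = 1273 \left(-8 + \left(6 \cdot 1 \left(-2\right)\right)^{2} - 2 \cdot 6 \cdot 1 \left(-2\right)\right) = 1273 \left(-8 + \left(-12\right)^{2} - -24\right) = 1273 \left(-8 + 144 + 24\right) = 1273 \cdot 160 = 203680$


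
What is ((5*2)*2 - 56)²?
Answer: 1296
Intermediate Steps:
((5*2)*2 - 56)² = (10*2 - 56)² = (20 - 56)² = (-36)² = 1296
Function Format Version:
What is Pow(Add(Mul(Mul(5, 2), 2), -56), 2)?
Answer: 1296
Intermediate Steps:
Pow(Add(Mul(Mul(5, 2), 2), -56), 2) = Pow(Add(Mul(10, 2), -56), 2) = Pow(Add(20, -56), 2) = Pow(-36, 2) = 1296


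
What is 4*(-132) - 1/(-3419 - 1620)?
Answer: -2660591/5039 ≈ -528.00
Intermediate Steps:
4*(-132) - 1/(-3419 - 1620) = -528 - 1/(-5039) = -528 - 1*(-1/5039) = -528 + 1/5039 = -2660591/5039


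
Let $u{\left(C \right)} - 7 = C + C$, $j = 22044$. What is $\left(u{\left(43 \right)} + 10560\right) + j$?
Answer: $32697$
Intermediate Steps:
$u{\left(C \right)} = 7 + 2 C$ ($u{\left(C \right)} = 7 + \left(C + C\right) = 7 + 2 C$)
$\left(u{\left(43 \right)} + 10560\right) + j = \left(\left(7 + 2 \cdot 43\right) + 10560\right) + 22044 = \left(\left(7 + 86\right) + 10560\right) + 22044 = \left(93 + 10560\right) + 22044 = 10653 + 22044 = 32697$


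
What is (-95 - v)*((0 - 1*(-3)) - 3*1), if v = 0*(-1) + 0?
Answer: 0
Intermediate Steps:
v = 0 (v = 0 + 0 = 0)
(-95 - v)*((0 - 1*(-3)) - 3*1) = (-95 - 1*0)*((0 - 1*(-3)) - 3*1) = (-95 + 0)*((0 + 3) - 3) = -95*(3 - 3) = -95*0 = 0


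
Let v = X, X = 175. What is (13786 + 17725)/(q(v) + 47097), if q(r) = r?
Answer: 31511/47272 ≈ 0.66659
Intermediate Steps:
v = 175
(13786 + 17725)/(q(v) + 47097) = (13786 + 17725)/(175 + 47097) = 31511/47272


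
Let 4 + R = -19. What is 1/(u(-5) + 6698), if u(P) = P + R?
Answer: 1/6670 ≈ 0.00014993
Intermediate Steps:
R = -23 (R = -4 - 19 = -23)
u(P) = -23 + P (u(P) = P - 23 = -23 + P)
1/(u(-5) + 6698) = 1/((-23 - 5) + 6698) = 1/(-28 + 6698) = 1/6670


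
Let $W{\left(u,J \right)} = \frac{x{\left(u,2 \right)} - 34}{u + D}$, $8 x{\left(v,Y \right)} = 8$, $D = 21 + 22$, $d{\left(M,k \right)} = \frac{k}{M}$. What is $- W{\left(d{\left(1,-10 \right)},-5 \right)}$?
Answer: $1$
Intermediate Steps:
$D = 43$
$x{\left(v,Y \right)} = 1$ ($x{\left(v,Y \right)} = \frac{1}{8} \cdot 8 = 1$)
$W{\left(u,J \right)} = - \frac{33}{43 + u}$ ($W{\left(u,J \right)} = \frac{1 - 34}{u + 43} = - \frac{33}{43 + u}$)
$- W{\left(d{\left(1,-10 \right)},-5 \right)} = - \frac{-33}{43 - \frac{10}{1}} = - \frac{-33}{43 - 10} = - \frac{-33}{33} = \left(-1\right) \left(-1\right) = 1$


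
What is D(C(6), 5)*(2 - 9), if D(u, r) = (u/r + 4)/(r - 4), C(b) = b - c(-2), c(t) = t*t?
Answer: -154/5 ≈ -30.800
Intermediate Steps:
c(t) = t²
C(b) = -4 + b (C(b) = b - 1*(-2)² = b - 1*4 = b - 4 = -4 + b)
D(u, r) = (4 + u/r)/(-4 + r)
D(C(6), 5)*(2 - 9) = (((-4 + 6) + 4*5)/(5*(-4 + 5)))*(2 - 9) = ((⅕)*(2 + 20)/1)*(-7) = ((⅕)*1*22)*(-7) = (22/5)*(-7) = -154/5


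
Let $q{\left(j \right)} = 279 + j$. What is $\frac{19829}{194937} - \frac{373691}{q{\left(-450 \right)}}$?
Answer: $\frac{24283197742}{11111409} \approx 2185.4$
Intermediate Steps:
$\frac{19829}{194937} - \frac{373691}{q{\left(-450 \right)}} = \frac{19829}{194937} - \frac{373691}{279 - 450} = 19829 \cdot \frac{1}{194937} - \frac{373691}{-171} = \frac{19829}{194937} - - \frac{373691}{171} = \frac{19829}{194937} + \frac{373691}{171} = \frac{24283197742}{11111409}$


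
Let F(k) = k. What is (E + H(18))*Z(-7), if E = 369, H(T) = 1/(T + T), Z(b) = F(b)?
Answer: -92995/36 ≈ -2583.2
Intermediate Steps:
Z(b) = b
H(T) = 1/(2*T)
(E + H(18))*Z(-7) = (369 + (½)/18)*(-7) = (369 + (½)*(1/18))*(-7) = (369 + 1/36)*(-7) = (13285/36)*(-7) = -92995/36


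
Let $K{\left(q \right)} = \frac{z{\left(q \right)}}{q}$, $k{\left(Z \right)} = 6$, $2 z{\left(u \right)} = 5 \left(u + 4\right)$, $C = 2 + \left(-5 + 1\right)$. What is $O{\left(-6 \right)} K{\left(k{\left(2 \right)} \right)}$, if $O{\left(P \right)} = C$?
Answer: $- \frac{25}{3} \approx -8.3333$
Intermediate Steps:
$C = -2$ ($C = 2 - 4 = -2$)
$O{\left(P \right)} = -2$
$z{\left(u \right)} = 10 + \frac{5 u}{2}$ ($z{\left(u \right)} = \frac{5 \left(u + 4\right)}{2} = \frac{5 \left(4 + u\right)}{2} = \frac{20 + 5 u}{2} = 10 + \frac{5 u}{2}$)
$K{\left(q \right)} = \frac{10 + \frac{5 q}{2}}{q}$
$O{\left(-6 \right)} K{\left(k{\left(2 \right)} \right)} = - 2 \left(\frac{5}{2} + \frac{10}{6}\right) = - 2 \left(\frac{5}{2} + 10 \cdot \frac{1}{6}\right) = - 2 \left(\frac{5}{2} + \frac{5}{3}\right) = \left(-2\right) \frac{25}{6} = - \frac{25}{3}$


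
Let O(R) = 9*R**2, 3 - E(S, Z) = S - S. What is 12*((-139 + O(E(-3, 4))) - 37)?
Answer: -1140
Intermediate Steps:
E(S, Z) = 3 (E(S, Z) = 3 - (S - S) = 3 - 1*0 = 3 + 0 = 3)
12*((-139 + O(E(-3, 4))) - 37) = 12*((-139 + 9*3**2) - 37) = 12*((-139 + 9*9) - 37) = 12*((-139 + 81) - 37) = 12*(-58 - 37) = 12*(-95) = -1140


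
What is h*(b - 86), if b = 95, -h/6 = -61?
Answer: 3294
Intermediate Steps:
h = 366 (h = -6*(-61) = 366)
h*(b - 86) = 366*(95 - 86) = 366*9 = 3294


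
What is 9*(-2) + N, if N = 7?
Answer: -11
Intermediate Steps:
9*(-2) + N = 9*(-2) + 7 = -18 + 7 = -11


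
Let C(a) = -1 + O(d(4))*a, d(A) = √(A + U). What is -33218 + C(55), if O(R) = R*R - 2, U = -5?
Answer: -33384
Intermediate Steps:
d(A) = √(-5 + A) (d(A) = √(A - 5) = √(-5 + A))
O(R) = -2 + R² (O(R) = R² - 2 = -2 + R²)
C(a) = -1 - 3*a (C(a) = -1 + (-2 + (√(-5 + 4))²)*a = -1 + (-2 + (√(-1))²)*a = -1 + (-2 + I²)*a = -1 + (-2 - 1)*a = -1 - 3*a)
-33218 + C(55) = -33218 + (-1 - 3*55) = -33218 + (-1 - 165) = -33218 - 166 = -33384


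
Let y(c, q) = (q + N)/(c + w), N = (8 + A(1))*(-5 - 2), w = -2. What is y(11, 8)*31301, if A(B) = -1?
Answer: -1283341/9 ≈ -1.4259e+5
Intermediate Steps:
N = -49 (N = (8 - 1)*(-5 - 2) = 7*(-7) = -49)
y(c, q) = (-49 + q)/(-2 + c) (y(c, q) = (q - 49)/(c - 2) = (-49 + q)/(-2 + c))
y(11, 8)*31301 = ((-49 + 8)/(-2 + 11))*31301 = (-41/9)*31301 = ((⅑)*(-41))*31301 = -41/9*31301 = -1283341/9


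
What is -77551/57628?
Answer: -77551/57628 ≈ -1.3457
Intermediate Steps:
-77551/57628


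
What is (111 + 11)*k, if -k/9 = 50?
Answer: -54900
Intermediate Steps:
k = -450 (k = -9*50 = -450)
(111 + 11)*k = (111 + 11)*(-450) = 122*(-450) = -54900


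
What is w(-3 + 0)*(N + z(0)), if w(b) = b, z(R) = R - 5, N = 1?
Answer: 12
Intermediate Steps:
z(R) = -5 + R
w(-3 + 0)*(N + z(0)) = (-3 + 0)*(1 + (-5 + 0)) = -3*(1 - 5) = -3*(-4) = 12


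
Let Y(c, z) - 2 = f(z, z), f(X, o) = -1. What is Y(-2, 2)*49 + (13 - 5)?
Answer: 57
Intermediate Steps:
Y(c, z) = 1 (Y(c, z) = 2 - 1 = 1)
Y(-2, 2)*49 + (13 - 5) = 1*49 + (13 - 5) = 49 + 8 = 57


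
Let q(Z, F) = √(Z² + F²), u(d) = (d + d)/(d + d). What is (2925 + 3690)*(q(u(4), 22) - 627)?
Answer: -4147605 + 6615*√485 ≈ -4.0019e+6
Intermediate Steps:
u(d) = 1 (u(d) = (2*d)/((2*d)) = (2*d)*(1/(2*d)) = 1)
q(Z, F) = √(F² + Z²)
(2925 + 3690)*(q(u(4), 22) - 627) = (2925 + 3690)*(√(22² + 1²) - 627) = 6615*(√(484 + 1) - 627) = 6615*(√485 - 627) = 6615*(-627 + √485) = -4147605 + 6615*√485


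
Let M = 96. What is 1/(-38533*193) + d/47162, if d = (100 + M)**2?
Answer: 142847356171/175368807889 ≈ 0.81455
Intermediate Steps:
d = 38416 (d = (100 + 96)**2 = 196**2 = 38416)
1/(-38533*193) + d/47162 = 1/(-38533*193) + 38416/47162 = -1/38533*1/193 + 38416*(1/47162) = -1/7436869 + 19208/23581 = 142847356171/175368807889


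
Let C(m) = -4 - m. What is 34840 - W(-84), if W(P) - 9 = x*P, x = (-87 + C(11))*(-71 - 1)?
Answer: 651727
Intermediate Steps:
x = 7344 (x = (-87 + (-4 - 1*11))*(-71 - 1) = (-87 + (-4 - 11))*(-72) = (-87 - 15)*(-72) = -102*(-72) = 7344)
W(P) = 9 + 7344*P
34840 - W(-84) = 34840 - (9 + 7344*(-84)) = 34840 - (9 - 616896) = 34840 - 1*(-616887) = 34840 + 616887 = 651727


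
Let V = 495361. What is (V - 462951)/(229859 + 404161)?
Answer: 3241/63402 ≈ 0.051118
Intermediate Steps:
(V - 462951)/(229859 + 404161) = (495361 - 462951)/(229859 + 404161) = 32410/634020 = 32410*(1/634020) = 3241/63402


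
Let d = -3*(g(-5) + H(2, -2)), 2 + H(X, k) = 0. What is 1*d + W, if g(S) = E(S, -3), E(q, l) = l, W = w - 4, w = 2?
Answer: 13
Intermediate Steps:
W = -2 (W = 2 - 4 = -2)
H(X, k) = -2 (H(X, k) = -2 + 0 = -2)
g(S) = -3
d = 15 (d = -3*(-3 - 2) = -3*(-5) = 15)
1*d + W = 1*15 - 2 = 15 - 2 = 13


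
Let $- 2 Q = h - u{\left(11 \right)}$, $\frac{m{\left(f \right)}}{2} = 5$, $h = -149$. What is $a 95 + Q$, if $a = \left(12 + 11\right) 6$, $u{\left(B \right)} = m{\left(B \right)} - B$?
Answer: $13184$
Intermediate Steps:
$m{\left(f \right)} = 10$ ($m{\left(f \right)} = 2 \cdot 5 = 10$)
$u{\left(B \right)} = 10 - B$
$Q = 74$ ($Q = - \frac{-149 - \left(10 - 11\right)}{2} = - \frac{-149 - -1}{2} = - \frac{-149 + 1}{2} = \left(- \frac{1}{2}\right) \left(-148\right) = 74$)
$a = 138$ ($a = 23 \cdot 6 = 138$)
$a 95 + Q = 138 \cdot 95 + 74 = 13110 + 74 = 13184$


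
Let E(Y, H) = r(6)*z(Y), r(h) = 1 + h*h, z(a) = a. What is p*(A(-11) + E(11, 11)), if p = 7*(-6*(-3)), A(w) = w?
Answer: 49896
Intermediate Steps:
r(h) = 1 + h²
E(Y, H) = 37*Y (E(Y, H) = (1 + 6²)*Y = (1 + 36)*Y = 37*Y)
p = 126 (p = 7*18 = 126)
p*(A(-11) + E(11, 11)) = 126*(-11 + 37*11) = 126*(-11 + 407) = 126*396 = 49896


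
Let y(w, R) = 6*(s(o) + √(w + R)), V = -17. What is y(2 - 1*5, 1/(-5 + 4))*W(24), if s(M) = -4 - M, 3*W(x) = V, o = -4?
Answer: -68*I ≈ -68.0*I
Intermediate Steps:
W(x) = -17/3 (W(x) = (⅓)*(-17) = -17/3)
y(w, R) = 6*√(R + w) (y(w, R) = 6*((-4 - 1*(-4)) + √(w + R)) = 6*((-4 + 4) + √(R + w)) = 6*(0 + √(R + w)) = 6*√(R + w))
y(2 - 1*5, 1/(-5 + 4))*W(24) = (6*√(1/(-5 + 4) + (2 - 1*5)))*(-17/3) = (6*√(1/(-1) + (2 - 5)))*(-17/3) = (6*√(-1 - 3))*(-17/3) = (6*√(-4))*(-17/3) = (6*(2*I))*(-17/3) = (12*I)*(-17/3) = -68*I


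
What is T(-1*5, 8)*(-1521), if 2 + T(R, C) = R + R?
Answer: 18252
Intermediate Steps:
T(R, C) = -2 + 2*R (T(R, C) = -2 + (R + R) = -2 + 2*R)
T(-1*5, 8)*(-1521) = (-2 + 2*(-1*5))*(-1521) = (-2 + 2*(-5))*(-1521) = (-2 - 10)*(-1521) = -12*(-1521) = 18252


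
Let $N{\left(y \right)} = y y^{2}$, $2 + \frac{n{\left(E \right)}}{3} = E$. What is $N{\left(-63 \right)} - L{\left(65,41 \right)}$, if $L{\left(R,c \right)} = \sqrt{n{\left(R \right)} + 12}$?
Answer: $-250047 - \sqrt{201} \approx -2.5006 \cdot 10^{5}$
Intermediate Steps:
$n{\left(E \right)} = -6 + 3 E$
$L{\left(R,c \right)} = \sqrt{6 + 3 R}$ ($L{\left(R,c \right)} = \sqrt{\left(-6 + 3 R\right) + 12} = \sqrt{6 + 3 R}$)
$N{\left(y \right)} = y^{3}$
$N{\left(-63 \right)} - L{\left(65,41 \right)} = \left(-63\right)^{3} - \sqrt{6 + 3 \cdot 65} = -250047 - \sqrt{6 + 195} = -250047 - \sqrt{201}$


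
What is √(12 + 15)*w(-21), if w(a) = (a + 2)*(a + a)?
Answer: 2394*√3 ≈ 4146.5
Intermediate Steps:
w(a) = 2*a*(2 + a) (w(a) = (2 + a)*(2*a) = 2*a*(2 + a))
√(12 + 15)*w(-21) = √(12 + 15)*(2*(-21)*(2 - 21)) = √27*(2*(-21)*(-19)) = (3*√3)*798 = 2394*√3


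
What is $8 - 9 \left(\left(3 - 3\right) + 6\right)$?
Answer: $-46$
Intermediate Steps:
$8 - 9 \left(\left(3 - 3\right) + 6\right) = 8 - 9 \left(0 + 6\right) = 8 - 54 = -46$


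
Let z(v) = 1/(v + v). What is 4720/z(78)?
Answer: 736320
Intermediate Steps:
z(v) = 1/(2*v)
4720/z(78) = 4720/(((½)/78)) = 4720/(((½)*(1/78))) = 4720/(1/156) = 4720*156 = 736320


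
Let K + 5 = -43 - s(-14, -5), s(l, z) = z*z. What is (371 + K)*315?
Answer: 93870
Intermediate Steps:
s(l, z) = z²
K = -73 (K = -5 + (-43 - 1*(-5)²) = -5 + (-43 - 1*25) = -5 + (-43 - 25) = -5 - 68 = -73)
(371 + K)*315 = (371 - 73)*315 = 298*315 = 93870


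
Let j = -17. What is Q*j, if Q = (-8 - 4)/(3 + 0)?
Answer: 68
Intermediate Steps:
Q = -4 (Q = -12/3 = -12*1/3 = -4)
Q*j = -4*(-17) = 68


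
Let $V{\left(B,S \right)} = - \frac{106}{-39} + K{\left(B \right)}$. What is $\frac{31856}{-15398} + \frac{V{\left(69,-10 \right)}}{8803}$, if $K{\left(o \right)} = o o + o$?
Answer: $- \frac{4017276452}{2643197583} \approx -1.5199$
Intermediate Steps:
$K{\left(o \right)} = o + o^{2}$ ($K{\left(o \right)} = o^{2} + o = o + o^{2}$)
$V{\left(B,S \right)} = \frac{106}{39} + B \left(1 + B\right)$ ($V{\left(B,S \right)} = - \frac{106}{-39} + B \left(1 + B\right) = \left(-106\right) \left(- \frac{1}{39}\right) + B \left(1 + B\right) = \frac{106}{39} + B \left(1 + B\right)$)
$\frac{31856}{-15398} + \frac{V{\left(69,-10 \right)}}{8803} = \frac{31856}{-15398} + \frac{\frac{106}{39} + 69 + 69^{2}}{8803} = 31856 \left(- \frac{1}{15398}\right) + \left(\frac{106}{39} + 69 + 4761\right) \frac{1}{8803} = - \frac{15928}{7699} + \frac{188476}{39} \cdot \frac{1}{8803} = - \frac{15928}{7699} + \frac{188476}{343317} = - \frac{4017276452}{2643197583}$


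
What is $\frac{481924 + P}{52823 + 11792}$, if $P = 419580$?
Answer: $\frac{901504}{64615} \approx 13.952$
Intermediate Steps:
$\frac{481924 + P}{52823 + 11792} = \frac{481924 + 419580}{52823 + 11792} = \frac{901504}{64615}$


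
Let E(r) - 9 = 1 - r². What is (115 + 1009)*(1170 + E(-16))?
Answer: 1038576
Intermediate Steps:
E(r) = 10 - r² (E(r) = 9 + (1 - r²) = 10 - r²)
(115 + 1009)*(1170 + E(-16)) = (115 + 1009)*(1170 + (10 - 1*(-16)²)) = 1124*(1170 + (10 - 1*256)) = 1124*(1170 + (10 - 256)) = 1124*(1170 - 246) = 1124*924 = 1038576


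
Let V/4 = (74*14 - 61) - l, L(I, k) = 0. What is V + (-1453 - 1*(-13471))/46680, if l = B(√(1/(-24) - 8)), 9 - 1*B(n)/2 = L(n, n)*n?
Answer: 29783843/7780 ≈ 3828.3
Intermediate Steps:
B(n) = 18 (B(n) = 18 - 0*n = 18 - 2*0 = 18 + 0 = 18)
l = 18
V = 3828 (V = 4*((74*14 - 61) - 1*18) = 4*((1036 - 61) - 18) = 4*(975 - 18) = 4*957 = 3828)
V + (-1453 - 1*(-13471))/46680 = 3828 + (-1453 - 1*(-13471))/46680 = 3828 + (-1453 + 13471)*(1/46680) = 3828 + 12018*(1/46680) = 3828 + 2003/7780 = 29783843/7780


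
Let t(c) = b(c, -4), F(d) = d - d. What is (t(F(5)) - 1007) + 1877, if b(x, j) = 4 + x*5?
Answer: 874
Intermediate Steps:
b(x, j) = 4 + 5*x
F(d) = 0
t(c) = 4 + 5*c
(t(F(5)) - 1007) + 1877 = ((4 + 5*0) - 1007) + 1877 = ((4 + 0) - 1007) + 1877 = (4 - 1007) + 1877 = -1003 + 1877 = 874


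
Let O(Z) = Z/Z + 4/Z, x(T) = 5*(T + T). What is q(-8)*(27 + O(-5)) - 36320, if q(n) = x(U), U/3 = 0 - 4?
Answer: -39584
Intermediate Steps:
U = -12 (U = 3*(0 - 4) = 3*(-4) = -12)
x(T) = 10*T (x(T) = 5*(2*T) = 10*T)
q(n) = -120 (q(n) = 10*(-12) = -120)
O(Z) = 1 + 4/Z
q(-8)*(27 + O(-5)) - 36320 = -120*(27 + (4 - 5)/(-5)) - 36320 = -120*(27 - 1/5*(-1)) - 36320 = -120*(27 + 1/5) - 36320 = -120*136/5 - 36320 = -3264 - 36320 = -39584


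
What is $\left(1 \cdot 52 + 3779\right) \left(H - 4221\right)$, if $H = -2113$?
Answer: $-24265554$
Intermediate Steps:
$\left(1 \cdot 52 + 3779\right) \left(H - 4221\right) = \left(1 \cdot 52 + 3779\right) \left(-2113 - 4221\right) = \left(52 + 3779\right) \left(-6334\right) = 3831 \left(-6334\right) = -24265554$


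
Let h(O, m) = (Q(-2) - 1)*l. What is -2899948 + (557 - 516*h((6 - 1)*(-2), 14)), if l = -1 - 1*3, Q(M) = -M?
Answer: -2897327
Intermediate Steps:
l = -4 (l = -1 - 3 = -4)
h(O, m) = -4 (h(O, m) = (-1*(-2) - 1)*(-4) = (2 - 1)*(-4) = 1*(-4) = -4)
-2899948 + (557 - 516*h((6 - 1)*(-2), 14)) = -2899948 + (557 - 516*(-4)) = -2899948 + (557 + 2064) = -2899948 + 2621 = -2897327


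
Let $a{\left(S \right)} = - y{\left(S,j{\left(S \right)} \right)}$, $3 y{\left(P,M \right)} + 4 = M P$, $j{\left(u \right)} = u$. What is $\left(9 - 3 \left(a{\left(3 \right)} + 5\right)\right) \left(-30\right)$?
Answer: $30$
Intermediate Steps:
$y{\left(P,M \right)} = - \frac{4}{3} + \frac{M P}{3}$
$a{\left(S \right)} = \frac{4}{3} - \frac{S^{2}}{3}$ ($a{\left(S \right)} = - (- \frac{4}{3} + \frac{S S}{3}) = - (- \frac{4}{3} + \frac{S^{2}}{3}) = \frac{4}{3} - \frac{S^{2}}{3}$)
$\left(9 - 3 \left(a{\left(3 \right)} + 5\right)\right) \left(-30\right) = \left(9 - 3 \left(\left(\frac{4}{3} - \frac{3^{2}}{3}\right) + 5\right)\right) \left(-30\right) = \left(9 - 3 \left(\left(\frac{4}{3} - 3\right) + 5\right)\right) \left(-30\right) = \left(9 - 3 \left(- \frac{5}{3} + 5\right)\right) \left(-30\right) = \left(9 - 10\right) \left(-30\right) = \left(-1\right) \left(-30\right) = 30$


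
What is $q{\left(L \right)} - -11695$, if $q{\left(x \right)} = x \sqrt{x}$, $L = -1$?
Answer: $11695 - i \approx 11695.0 - 1.0 i$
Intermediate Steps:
$q{\left(x \right)} = x^{\frac{3}{2}}$
$q{\left(L \right)} - -11695 = \left(-1\right)^{\frac{3}{2}} - -11695 = - i + 11695 = 11695 - i$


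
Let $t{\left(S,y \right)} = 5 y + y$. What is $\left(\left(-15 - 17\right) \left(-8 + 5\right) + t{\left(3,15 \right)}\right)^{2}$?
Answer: $34596$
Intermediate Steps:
$t{\left(S,y \right)} = 6 y$
$\left(\left(-15 - 17\right) \left(-8 + 5\right) + t{\left(3,15 \right)}\right)^{2} = \left(\left(-15 - 17\right) \left(-8 + 5\right) + 6 \cdot 15\right)^{2} = \left(\left(-32\right) \left(-3\right) + 90\right)^{2} = \left(96 + 90\right)^{2} = 186^{2} = 34596$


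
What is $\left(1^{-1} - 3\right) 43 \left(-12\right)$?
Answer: $1032$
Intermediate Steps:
$\left(1^{-1} - 3\right) 43 \left(-12\right) = \left(1 - 3\right) 43 \left(-12\right) = \left(-2\right) 43 \left(-12\right) = \left(-86\right) \left(-12\right) = 1032$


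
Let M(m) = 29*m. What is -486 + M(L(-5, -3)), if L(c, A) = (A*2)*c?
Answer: 384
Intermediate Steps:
L(c, A) = 2*A*c (L(c, A) = (2*A)*c = 2*A*c)
-486 + M(L(-5, -3)) = -486 + 29*(2*(-3)*(-5)) = -486 + 29*30 = -486 + 870 = 384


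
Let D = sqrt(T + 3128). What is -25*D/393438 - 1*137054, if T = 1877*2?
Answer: -137054 - 25*sqrt(6882)/393438 ≈ -1.3705e+5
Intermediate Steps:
T = 3754
D = sqrt(6882) (D = sqrt(3754 + 3128) = sqrt(6882) ≈ 82.958)
-25*D/393438 - 1*137054 = -25*sqrt(6882)/393438 - 1*137054 = -25*sqrt(6882)*(1/393438) - 137054 = -25*sqrt(6882)/393438 - 137054 = -137054 - 25*sqrt(6882)/393438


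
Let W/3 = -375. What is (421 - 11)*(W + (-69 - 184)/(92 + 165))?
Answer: -118644980/257 ≈ -4.6165e+5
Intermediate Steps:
W = -1125 (W = 3*(-375) = -1125)
(421 - 11)*(W + (-69 - 184)/(92 + 165)) = (421 - 11)*(-1125 + (-69 - 184)/(92 + 165)) = 410*(-1125 - 253/257) = 410*(-289378/257) = -118644980/257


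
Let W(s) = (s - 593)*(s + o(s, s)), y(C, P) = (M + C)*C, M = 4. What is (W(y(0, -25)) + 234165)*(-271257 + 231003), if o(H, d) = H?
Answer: -9426077910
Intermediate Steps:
y(C, P) = C*(4 + C) (y(C, P) = (4 + C)*C = C*(4 + C))
W(s) = 2*s*(-593 + s) (W(s) = (s - 593)*(s + s) = (-593 + s)*(2*s) = 2*s*(-593 + s))
(W(y(0, -25)) + 234165)*(-271257 + 231003) = (2*(0*(4 + 0))*(-593 + 0*(4 + 0)) + 234165)*(-271257 + 231003) = (2*(0*4)*(-593 + 0*4) + 234165)*(-40254) = (2*0*(-593 + 0) + 234165)*(-40254) = (2*0*(-593) + 234165)*(-40254) = (0 + 234165)*(-40254) = 234165*(-40254) = -9426077910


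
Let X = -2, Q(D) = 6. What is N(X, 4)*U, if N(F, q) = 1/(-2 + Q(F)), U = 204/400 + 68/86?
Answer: 5593/17200 ≈ 0.32517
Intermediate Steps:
U = 5593/4300 (U = 204*(1/400) + 68*(1/86) = 51/100 + 34/43 = 5593/4300 ≈ 1.3007)
N(F, q) = ¼ (N(F, q) = 1/(-2 + 6) = 1/4 = ¼)
N(X, 4)*U = (¼)*(5593/4300) = 5593/17200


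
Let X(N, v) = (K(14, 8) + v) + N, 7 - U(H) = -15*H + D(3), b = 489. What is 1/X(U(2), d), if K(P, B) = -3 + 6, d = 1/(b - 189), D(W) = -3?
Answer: 300/12901 ≈ 0.023254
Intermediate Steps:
d = 1/300 (d = 1/(489 - 189) = 1/300 ≈ 0.0033333)
U(H) = 10 + 15*H (U(H) = 7 - (-15*H - 3) = 7 - (-3 - 15*H) = 7 + (3 + 15*H) = 10 + 15*H)
K(P, B) = 3
X(N, v) = 3 + N + v (X(N, v) = (3 + v) + N = 3 + N + v)
1/X(U(2), d) = 1/(3 + (10 + 15*2) + 1/300) = 1/(3 + (10 + 30) + 1/300) = 1/(3 + 40 + 1/300) = 1/(12901/300) = 300/12901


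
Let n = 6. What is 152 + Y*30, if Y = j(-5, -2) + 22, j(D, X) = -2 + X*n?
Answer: 392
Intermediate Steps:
j(D, X) = -2 + 6*X (j(D, X) = -2 + X*6 = -2 + 6*X)
Y = 8 (Y = (-2 + 6*(-2)) + 22 = (-2 - 12) + 22 = -14 + 22 = 8)
152 + Y*30 = 152 + 8*30 = 152 + 240 = 392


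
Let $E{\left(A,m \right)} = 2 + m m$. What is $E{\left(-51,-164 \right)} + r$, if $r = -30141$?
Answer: $-3243$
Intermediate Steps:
$E{\left(A,m \right)} = 2 + m^{2}$
$E{\left(-51,-164 \right)} + r = \left(2 + \left(-164\right)^{2}\right) - 30141 = \left(2 + 26896\right) - 30141 = 26898 - 30141 = -3243$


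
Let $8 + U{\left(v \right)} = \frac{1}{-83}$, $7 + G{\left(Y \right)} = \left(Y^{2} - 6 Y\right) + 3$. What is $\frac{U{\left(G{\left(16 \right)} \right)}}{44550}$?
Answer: $- \frac{133}{739530} \approx -0.00017984$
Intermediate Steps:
$G{\left(Y \right)} = -4 + Y^{2} - 6 Y$ ($G{\left(Y \right)} = -7 + \left(\left(Y^{2} - 6 Y\right) + 3\right) = -7 + \left(3 + Y^{2} - 6 Y\right) = -4 + Y^{2} - 6 Y$)
$U{\left(v \right)} = - \frac{665}{83}$ ($U{\left(v \right)} = -8 + \frac{1}{-83} = -8 - \frac{1}{83} = - \frac{665}{83}$)
$\frac{U{\left(G{\left(16 \right)} \right)}}{44550} = - \frac{665}{83 \cdot 44550} = \left(- \frac{665}{83}\right) \frac{1}{44550} = - \frac{133}{739530}$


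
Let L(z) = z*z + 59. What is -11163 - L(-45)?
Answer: -13247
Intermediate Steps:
L(z) = 59 + z**2 (L(z) = z**2 + 59 = 59 + z**2)
-11163 - L(-45) = -11163 - (59 + (-45)**2) = -11163 - (59 + 2025) = -11163 - 1*2084 = -11163 - 2084 = -13247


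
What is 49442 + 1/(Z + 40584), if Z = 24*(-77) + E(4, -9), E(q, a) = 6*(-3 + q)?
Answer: 1915481965/38742 ≈ 49442.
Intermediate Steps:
E(q, a) = -18 + 6*q
Z = -1842 (Z = 24*(-77) + (-18 + 6*4) = -1848 + (-18 + 24) = -1848 + 6 = -1842)
49442 + 1/(Z + 40584) = 49442 + 1/(-1842 + 40584) = 49442 + 1/38742 = 1915481965/38742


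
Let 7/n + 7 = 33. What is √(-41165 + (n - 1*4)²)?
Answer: I*√27818131/26 ≈ 202.86*I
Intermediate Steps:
n = 7/26 (n = 7/(-7 + 33) = 7/26 ≈ 0.26923)
√(-41165 + (n - 1*4)²) = √(-41165 + (7/26 - 1*4)²) = √(-41165 + (7/26 - 4)²) = √(-41165 + (-97/26)²) = √(-41165 + 9409/676) = √(-27818131/676) = I*√27818131/26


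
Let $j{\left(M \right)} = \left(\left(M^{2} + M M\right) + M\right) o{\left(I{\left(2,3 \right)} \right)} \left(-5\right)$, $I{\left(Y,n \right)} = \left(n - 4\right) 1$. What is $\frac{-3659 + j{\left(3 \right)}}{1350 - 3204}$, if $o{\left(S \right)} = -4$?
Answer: $\frac{3239}{1854} \approx 1.747$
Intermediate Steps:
$I{\left(Y,n \right)} = -4 + n$ ($I{\left(Y,n \right)} = \left(-4 + n\right) 1 = -4 + n$)
$j{\left(M \right)} = 20 M + 40 M^{2}$ ($j{\left(M \right)} = \left(\left(M^{2} + M M\right) + M\right) \left(-4\right) \left(-5\right) = \left(\left(M^{2} + M^{2}\right) + M\right) \left(-4\right) \left(-5\right) = \left(2 M^{2} + M\right) \left(-4\right) \left(-5\right) = \left(M + 2 M^{2}\right) \left(-4\right) \left(-5\right) = \left(- 8 M^{2} - 4 M\right) \left(-5\right) = 20 M + 40 M^{2}$)
$\frac{-3659 + j{\left(3 \right)}}{1350 - 3204} = \frac{-3659 + 20 \cdot 3 \left(1 + 2 \cdot 3\right)}{1350 - 3204} = \frac{-3659 + 20 \cdot 3 \left(1 + 6\right)}{-1854} = \left(-3659 + 20 \cdot 3 \cdot 7\right) \left(- \frac{1}{1854}\right) = \left(-3659 + 420\right) \left(- \frac{1}{1854}\right) = \left(-3239\right) \left(- \frac{1}{1854}\right) = \frac{3239}{1854}$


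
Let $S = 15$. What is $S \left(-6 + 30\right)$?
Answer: $360$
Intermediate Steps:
$S \left(-6 + 30\right) = 15 \left(-6 + 30\right) = 15 \cdot 24 = 360$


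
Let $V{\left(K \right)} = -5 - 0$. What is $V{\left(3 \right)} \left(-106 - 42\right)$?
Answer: $740$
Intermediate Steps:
$V{\left(K \right)} = -5$ ($V{\left(K \right)} = -5 + 0 = -5$)
$V{\left(3 \right)} \left(-106 - 42\right) = - 5 \left(-106 - 42\right) = \left(-5\right) \left(-148\right) = 740$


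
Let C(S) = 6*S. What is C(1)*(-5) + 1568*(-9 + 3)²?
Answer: 56418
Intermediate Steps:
C(1)*(-5) + 1568*(-9 + 3)² = (6*1)*(-5) + 1568*(-9 + 3)² = 6*(-5) + 1568*(-6)² = -30 + 1568*36 = -30 + 56448 = 56418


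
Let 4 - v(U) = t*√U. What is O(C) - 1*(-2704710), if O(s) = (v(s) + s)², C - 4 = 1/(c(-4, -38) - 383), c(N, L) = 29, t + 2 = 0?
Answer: 338953456561/125316 + 2831*√500910/31329 ≈ 2.7049e+6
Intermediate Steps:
t = -2 (t = -2 + 0 = -2)
v(U) = 4 + 2*√U (v(U) = 4 - (-2)*√U = 4 + 2*√U)
C = 1415/354 (C = 4 + 1/(29 - 383) = 4 + 1/(-354) = 4 - 1/354 = 1415/354 ≈ 3.9972)
O(s) = (4 + s + 2*√s)² (O(s) = ((4 + 2*√s) + s)² = (4 + s + 2*√s)²)
O(C) - 1*(-2704710) = (4 + 1415/354 + 2*√(1415/354))² - 1*(-2704710) = (4 + 1415/354 + 2*(√500910/354))² + 2704710 = (4 + 1415/354 + √500910/177)² + 2704710 = (2831/354 + √500910/177)² + 2704710 = 2704710 + (2831/354 + √500910/177)²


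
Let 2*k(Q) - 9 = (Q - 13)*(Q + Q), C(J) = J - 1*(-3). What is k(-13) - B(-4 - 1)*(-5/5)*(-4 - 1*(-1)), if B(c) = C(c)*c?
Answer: 625/2 ≈ 312.50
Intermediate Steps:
C(J) = 3 + J (C(J) = J + 3 = 3 + J)
k(Q) = 9/2 + Q*(-13 + Q) (k(Q) = 9/2 + ((Q - 13)*(Q + Q))/2 = 9/2 + ((-13 + Q)*(2*Q))/2 = 9/2 + (2*Q*(-13 + Q))/2 = 9/2 + Q*(-13 + Q))
B(c) = c*(3 + c) (B(c) = (3 + c)*c = c*(3 + c))
k(-13) - B(-4 - 1)*(-5/5)*(-4 - 1*(-1)) = (9/2 + (-13)² - 13*(-13)) - ((-4 - 1)*(3 + (-4 - 1)))*(-5/5)*(-4 - 1*(-1)) = (9/2 + 169 + 169) - (-5*(3 - 5))*(-5*⅕)*(-4 + 1) = 685/2 - -5*(-2)*(-1)*(-3) = 685/2 - 10*(-1)*(-3) = 685/2 - (-10)*(-3) = 685/2 - 1*30 = 685/2 - 30 = 625/2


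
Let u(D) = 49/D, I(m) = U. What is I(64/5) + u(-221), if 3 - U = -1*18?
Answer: 4592/221 ≈ 20.778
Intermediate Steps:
U = 21 (U = 3 - (-1)*18 = 3 - 1*(-18) = 3 + 18 = 21)
I(m) = 21
I(64/5) + u(-221) = 21 + 49/(-221) = 21 + 49*(-1/221) = 21 - 49/221 = 4592/221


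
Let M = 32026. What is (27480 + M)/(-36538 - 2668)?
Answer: -29753/19603 ≈ -1.5178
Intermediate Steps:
(27480 + M)/(-36538 - 2668) = (27480 + 32026)/(-36538 - 2668) = 59506/(-39206) = 59506*(-1/39206) = -29753/19603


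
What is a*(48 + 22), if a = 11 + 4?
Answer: 1050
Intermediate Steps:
a = 15
a*(48 + 22) = 15*(48 + 22) = 15*70 = 1050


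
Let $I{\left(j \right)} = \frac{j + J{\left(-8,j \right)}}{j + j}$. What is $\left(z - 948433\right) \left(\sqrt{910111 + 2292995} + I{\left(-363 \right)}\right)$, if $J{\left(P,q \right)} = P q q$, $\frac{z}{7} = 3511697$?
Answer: $34327580315 + 23633446 \sqrt{3203106} \approx 7.6625 \cdot 10^{10}$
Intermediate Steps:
$z = 24581879$ ($z = 7 \cdot 3511697 = 24581879$)
$J{\left(P,q \right)} = P q^{2}$
$I{\left(j \right)} = \frac{j - 8 j^{2}}{2 j}$ ($I{\left(j \right)} = \frac{j - 8 j^{2}}{j + j} = \frac{j - 8 j^{2}}{2 j}$)
$\left(z - 948433\right) \left(\sqrt{910111 + 2292995} + I{\left(-363 \right)}\right) = \left(24581879 - 948433\right) \left(\sqrt{910111 + 2292995} + \left(\frac{1}{2} - -1452\right)\right) = 23633446 \left(\sqrt{3203106} + \left(\frac{1}{2} + 1452\right)\right) = 23633446 \left(\sqrt{3203106} + \frac{2905}{2}\right) = 23633446 \left(\frac{2905}{2} + \sqrt{3203106}\right) = 34327580315 + 23633446 \sqrt{3203106}$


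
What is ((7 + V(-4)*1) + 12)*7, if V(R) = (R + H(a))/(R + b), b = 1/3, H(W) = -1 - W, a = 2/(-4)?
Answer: 3115/22 ≈ 141.59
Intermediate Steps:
a = -½ (a = 2*(-¼) = -½ ≈ -0.50000)
b = ⅓ (b = 1*(⅓) = ⅓ ≈ 0.33333)
V(R) = (-½ + R)/(⅓ + R) (V(R) = (R + (-1 - 1*(-½)))/(R + ⅓) = (R + (-1 + ½))/(⅓ + R) = (R - ½)/(⅓ + R) = (-½ + R)/(⅓ + R))
((7 + V(-4)*1) + 12)*7 = ((7 + (3*(-1 + 2*(-4))/(2*(1 + 3*(-4))))*1) + 12)*7 = ((7 + (3*(-1 - 8)/(2*(1 - 12)))*1) + 12)*7 = ((7 + ((3/2)*(-9)/(-11))*1) + 12)*7 = ((7 + ((3/2)*(-1/11)*(-9))*1) + 12)*7 = ((7 + (27/22)*1) + 12)*7 = ((7 + 27/22) + 12)*7 = (181/22 + 12)*7 = (445/22)*7 = 3115/22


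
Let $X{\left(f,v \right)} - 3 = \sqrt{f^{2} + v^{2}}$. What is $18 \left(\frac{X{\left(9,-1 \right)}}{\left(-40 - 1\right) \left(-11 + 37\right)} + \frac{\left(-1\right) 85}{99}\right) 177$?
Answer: $- \frac{16090539}{5863} - \frac{1593 \sqrt{82}}{533} \approx -2771.5$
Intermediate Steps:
$X{\left(f,v \right)} = 3 + \sqrt{f^{2} + v^{2}}$
$18 \left(\frac{X{\left(9,-1 \right)}}{\left(-40 - 1\right) \left(-11 + 37\right)} + \frac{\left(-1\right) 85}{99}\right) 177 = 18 \left(\frac{3 + \sqrt{9^{2} + \left(-1\right)^{2}}}{\left(-40 - 1\right) \left(-11 + 37\right)} + \frac{\left(-1\right) 85}{99}\right) 177 = 18 \left(\frac{3 + \sqrt{81 + 1}}{\left(-41\right) 26} - \frac{85}{99}\right) 177 = 18 \left(\frac{3 + \sqrt{82}}{-1066} - \frac{85}{99}\right) 177 = 18 \left(\left(3 + \sqrt{82}\right) \left(- \frac{1}{1066}\right) - \frac{85}{99}\right) 177 = 18 \left(\left(- \frac{3}{1066} - \frac{\sqrt{82}}{1066}\right) - \frac{85}{99}\right) 177 = 18 \left(- \frac{90907}{105534} - \frac{\sqrt{82}}{1066}\right) 177 = \left(- \frac{90907}{5863} - \frac{9 \sqrt{82}}{533}\right) 177 = - \frac{16090539}{5863} - \frac{1593 \sqrt{82}}{533}$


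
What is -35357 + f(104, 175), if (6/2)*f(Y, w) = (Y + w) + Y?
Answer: -105688/3 ≈ -35229.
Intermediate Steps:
f(Y, w) = w/3 + 2*Y/3 (f(Y, w) = ((Y + w) + Y)/3 = (w + 2*Y)/3 = w/3 + 2*Y/3)
-35357 + f(104, 175) = -35357 + ((1/3)*175 + (2/3)*104) = -35357 + (175/3 + 208/3) = -35357 + 383/3 = -105688/3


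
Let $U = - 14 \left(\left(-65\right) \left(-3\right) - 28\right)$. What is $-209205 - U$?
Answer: $-206867$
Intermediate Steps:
$U = -2338$ ($U = - 14 \left(195 - 28\right) = \left(-14\right) 167 = -2338$)
$-209205 - U = -209205 - -2338 = -209205 + 2338 = -206867$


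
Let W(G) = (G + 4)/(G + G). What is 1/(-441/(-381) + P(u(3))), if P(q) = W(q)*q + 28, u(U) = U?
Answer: 254/8295 ≈ 0.030621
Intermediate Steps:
W(G) = (4 + G)/(2*G) (W(G) = (4 + G)/((2*G)) = (4 + G)*(1/(2*G)) = (4 + G)/(2*G))
P(q) = 30 + q/2 (P(q) = ((4 + q)/(2*q))*q + 28 = (2 + q/2) + 28 = 30 + q/2)
1/(-441/(-381) + P(u(3))) = 1/(-441/(-381) + (30 + (½)*3)) = 1/(-441*(-1/381) + (30 + 3/2)) = 1/(147/127 + 63/2) = 1/(8295/254) = 254/8295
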